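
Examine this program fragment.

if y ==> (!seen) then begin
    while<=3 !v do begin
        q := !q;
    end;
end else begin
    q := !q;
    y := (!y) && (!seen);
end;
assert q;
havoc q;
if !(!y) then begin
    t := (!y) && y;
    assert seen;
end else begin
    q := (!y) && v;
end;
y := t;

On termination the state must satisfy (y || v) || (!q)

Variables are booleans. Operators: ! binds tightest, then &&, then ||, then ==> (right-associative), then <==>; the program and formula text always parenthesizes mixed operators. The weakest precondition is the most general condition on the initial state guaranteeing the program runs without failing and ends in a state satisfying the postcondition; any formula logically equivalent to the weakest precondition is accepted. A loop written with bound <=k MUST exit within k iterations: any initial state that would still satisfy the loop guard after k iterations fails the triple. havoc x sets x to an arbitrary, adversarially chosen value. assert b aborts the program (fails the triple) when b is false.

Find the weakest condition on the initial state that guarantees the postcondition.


Working backward. After the program, the postcondition (y || v) || (!q) must hold; in canonical form it is y || v || (!q).
Before y := t: t || v || (!q)
Then branch requires seen && (v || (!q)); else branch requires t || v || (!((!y) && v)).
Before the if: (y ==> (seen && (v || (!q)))) && ((!y) ==> (t || v || (!((!y) && v))))
Before havoc q: (y ==> (seen && v)) && ((!y) ==> (t || v || (!((!y) && v)))) && (y ==> seen)
Before assert q: q && (y ==> (seen && v)) && ((!y) ==> (t || v || (!((!y) && v)))) && (y ==> seen)
Then branch requires ((!v) ==> (((!v) ==> (((!v) ==> (v && (!q) && (y ==> (seen && v)) && ((!y) ==> (t || v || (!((!y) && v)))) && (y ==> seen))) && (v ==> (q && (y ==> (seen && v)) && ((!y) ==> (t || v || (!((!y) && v)))) && (y ==> seen))))) && (v ==> ((!q) && (y ==> (seen && v)) && ((!y) ==> (t || v || (!((!y) && v)))) && (y ==> seen))))) && (v ==> (q && (y ==> (seen && v)) && ((!y) ==> (t || v || (!((!y) && v)))) && (y ==> seen))); else branch requires (!q) && (((!y) && (!seen)) ==> (seen && v)) && ((!((!y) && (!seen))) ==> (t || v || (!((!((!y) && (!seen))) && v)))) && (((!y) && (!seen)) ==> seen).
Before the if: ((y ==> (!seen)) ==> (((!v) ==> (((!v) ==> (((!v) ==> (v && (!q) && (y ==> (seen && v)) && ((!y) ==> (t || v || (!((!y) && v)))) && (y ==> seen))) && (v ==> (q && (y ==> (seen && v)) && ((!y) ==> (t || v || (!((!y) && v)))) && (y ==> seen))))) && (v ==> ((!q) && (y ==> (seen && v)) && ((!y) ==> (t || v || (!((!y) && v)))) && (y ==> seen))))) && (v ==> (q && (y ==> (seen && v)) && ((!y) ==> (t || v || (!((!y) && v)))) && (y ==> seen))))) && ((!(y ==> (!seen))) ==> ((!q) && (((!y) && (!seen)) ==> (seen && v)) && ((!((!y) && (!seen))) ==> (t || v || (!((!((!y) && (!seen))) && v)))) && (((!y) && (!seen)) ==> seen)))
Answer: WP = ((y ==> (!seen)) ==> (((!v) ==> (((!v) ==> (((!v) ==> (v && (!q) && (y ==> (seen && v)) && ((!y) ==> (t || v || (!((!y) && v)))) && (y ==> seen))) && (v ==> (q && (y ==> (seen && v)) && ((!y) ==> (t || v || (!((!y) && v)))) && (y ==> seen))))) && (v ==> ((!q) && (y ==> (seen && v)) && ((!y) ==> (t || v || (!((!y) && v)))) && (y ==> seen))))) && (v ==> (q && (y ==> (seen && v)) && ((!y) ==> (t || v || (!((!y) && v)))) && (y ==> seen))))) && ((!(y ==> (!seen))) ==> ((!q) && (((!y) && (!seen)) ==> (seen && v)) && ((!((!y) && (!seen))) ==> (t || v || (!((!((!y) && (!seen))) && v)))) && (((!y) && (!seen)) ==> seen)))


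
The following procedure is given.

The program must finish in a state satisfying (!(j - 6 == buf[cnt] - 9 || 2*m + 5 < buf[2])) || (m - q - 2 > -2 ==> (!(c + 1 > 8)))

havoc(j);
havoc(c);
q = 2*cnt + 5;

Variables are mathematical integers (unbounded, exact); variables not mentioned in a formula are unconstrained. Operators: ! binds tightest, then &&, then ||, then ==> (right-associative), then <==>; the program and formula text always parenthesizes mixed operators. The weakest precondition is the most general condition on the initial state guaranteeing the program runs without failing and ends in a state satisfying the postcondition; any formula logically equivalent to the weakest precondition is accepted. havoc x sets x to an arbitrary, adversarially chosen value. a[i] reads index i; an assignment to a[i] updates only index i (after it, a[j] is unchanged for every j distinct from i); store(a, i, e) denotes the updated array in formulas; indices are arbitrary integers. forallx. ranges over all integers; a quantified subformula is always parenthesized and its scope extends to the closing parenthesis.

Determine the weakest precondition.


Working backward. After the program, the postcondition (!(j - 6 == buf[cnt] - 9 || 2*m + 5 < buf[2])) || (m - q - 2 > -2 ==> (!(c + 1 > 8))) must hold; in canonical form it is (!(j == buf[cnt] - 3 || 2*m < buf[2] - 5)) || (m > q ==> (!(c > 7))).
Before q := 2*cnt + 5: (!(j == buf[cnt] - 3 || 2*m < buf[2] - 5)) || (m > 2*cnt + 5 ==> (!(c > 7)))
Before havoc c: forall c_1. ((!(j == buf[cnt] - 3 || 2*m < buf[2] - 5)) || (m > 2*cnt + 5 ==> (!(c_1 > 7))))
Before havoc j: forall j_1. (forall c_1. ((!(j_1 == buf[cnt] - 3 || 2*m < buf[2] - 5)) || (m > 2*cnt + 5 ==> (!(c_1 > 7)))))
Answer: WP = forall j_1. (forall c_1. ((!(j_1 == buf[cnt] - 3 || 2*m < buf[2] - 5)) || (m > 2*cnt + 5 ==> (!(c_1 > 7)))))


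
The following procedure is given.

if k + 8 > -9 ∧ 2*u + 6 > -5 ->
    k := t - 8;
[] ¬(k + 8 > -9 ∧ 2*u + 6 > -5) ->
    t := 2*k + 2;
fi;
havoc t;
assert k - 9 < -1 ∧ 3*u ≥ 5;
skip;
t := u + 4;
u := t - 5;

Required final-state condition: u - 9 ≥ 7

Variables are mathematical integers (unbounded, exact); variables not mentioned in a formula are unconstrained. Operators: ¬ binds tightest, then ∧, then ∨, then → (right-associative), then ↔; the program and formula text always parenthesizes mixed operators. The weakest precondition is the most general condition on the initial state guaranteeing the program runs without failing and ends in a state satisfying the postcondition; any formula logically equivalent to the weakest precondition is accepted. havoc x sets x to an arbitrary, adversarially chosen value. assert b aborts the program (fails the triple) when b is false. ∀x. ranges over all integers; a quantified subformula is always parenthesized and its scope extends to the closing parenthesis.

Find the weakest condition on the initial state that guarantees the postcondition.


Working backward. After the program, the postcondition u - 9 ≥ 7 must hold; in canonical form it is u ≥ 16.
Before u := t - 5: t ≥ 21
Before t := u + 4: u ≥ 17
Before skip: u ≥ 17
Before assert k - 9 < -1 ∧ 3*u ≥ 5: k < 8 ∧ 3*u ≥ 5 ∧ u ≥ 17
Before havoc t: k < 8 ∧ 3*u ≥ 5 ∧ u ≥ 17
Then branch requires t < 16 ∧ 3*u ≥ 5 ∧ u ≥ 17; else branch requires k < 8 ∧ 3*u ≥ 5 ∧ u ≥ 17.
Before the if: ((k > -17 ∧ 2*u > -11) → (t < 16 ∧ 3*u ≥ 5 ∧ u ≥ 17)) ∧ ((¬(k > -17 ∧ 2*u > -11)) → (k < 8 ∧ 3*u ≥ 5 ∧ u ≥ 17))
Answer: WP = ((k > -17 ∧ 2*u > -11) → (t < 16 ∧ 3*u ≥ 5 ∧ u ≥ 17)) ∧ ((¬(k > -17 ∧ 2*u > -11)) → (k < 8 ∧ 3*u ≥ 5 ∧ u ≥ 17))


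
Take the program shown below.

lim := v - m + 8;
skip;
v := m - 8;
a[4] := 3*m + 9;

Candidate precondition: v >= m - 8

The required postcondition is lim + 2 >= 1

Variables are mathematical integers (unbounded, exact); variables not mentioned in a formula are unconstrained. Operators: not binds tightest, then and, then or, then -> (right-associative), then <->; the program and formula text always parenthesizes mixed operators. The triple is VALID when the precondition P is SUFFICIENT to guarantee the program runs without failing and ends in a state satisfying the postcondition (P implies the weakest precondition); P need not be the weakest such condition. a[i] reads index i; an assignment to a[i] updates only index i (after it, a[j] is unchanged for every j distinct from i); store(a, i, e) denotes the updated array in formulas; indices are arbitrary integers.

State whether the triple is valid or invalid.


Working backward. After the program, the postcondition lim + 2 >= 1 must hold; in canonical form it is lim >= -1.
Before a[4] := 3*m + 9: lim >= -1
Before v := m - 8: lim >= -1
Before skip: lim >= -1
Before lim := v - m + 8: v >= m - 9
The weakest precondition is v >= m - 9.
Check whether v >= m - 8 implies it.
Every state satisfying the precondition satisfies the weakest precondition: the implication holds.
Answer: valid


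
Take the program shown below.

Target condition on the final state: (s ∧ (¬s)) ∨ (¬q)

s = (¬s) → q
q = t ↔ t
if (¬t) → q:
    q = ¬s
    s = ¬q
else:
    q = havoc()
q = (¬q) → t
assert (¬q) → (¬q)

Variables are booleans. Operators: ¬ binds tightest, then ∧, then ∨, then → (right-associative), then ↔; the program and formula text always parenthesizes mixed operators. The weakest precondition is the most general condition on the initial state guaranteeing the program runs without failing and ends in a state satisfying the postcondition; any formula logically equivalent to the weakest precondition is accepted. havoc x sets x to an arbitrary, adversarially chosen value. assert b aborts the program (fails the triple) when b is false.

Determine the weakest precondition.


Working backward. After the program, the postcondition (s ∧ (¬s)) ∨ (¬q) must hold; in canonical form it is ¬q.
Before assert (¬q) → (¬q): ¬q
Before q := (¬q) → t: ¬((¬q) → t)
Then branch requires ¬(s → t); else branch requires false.
Before the if: (((¬t) → q) → (¬(s → t))) ∧ ((¬t) → q)
Before q := t ↔ t: ¬(s → t)
Before s := (¬s) → q: ¬(((¬s) → q) → t)
Answer: WP = ¬(((¬s) → q) → t)


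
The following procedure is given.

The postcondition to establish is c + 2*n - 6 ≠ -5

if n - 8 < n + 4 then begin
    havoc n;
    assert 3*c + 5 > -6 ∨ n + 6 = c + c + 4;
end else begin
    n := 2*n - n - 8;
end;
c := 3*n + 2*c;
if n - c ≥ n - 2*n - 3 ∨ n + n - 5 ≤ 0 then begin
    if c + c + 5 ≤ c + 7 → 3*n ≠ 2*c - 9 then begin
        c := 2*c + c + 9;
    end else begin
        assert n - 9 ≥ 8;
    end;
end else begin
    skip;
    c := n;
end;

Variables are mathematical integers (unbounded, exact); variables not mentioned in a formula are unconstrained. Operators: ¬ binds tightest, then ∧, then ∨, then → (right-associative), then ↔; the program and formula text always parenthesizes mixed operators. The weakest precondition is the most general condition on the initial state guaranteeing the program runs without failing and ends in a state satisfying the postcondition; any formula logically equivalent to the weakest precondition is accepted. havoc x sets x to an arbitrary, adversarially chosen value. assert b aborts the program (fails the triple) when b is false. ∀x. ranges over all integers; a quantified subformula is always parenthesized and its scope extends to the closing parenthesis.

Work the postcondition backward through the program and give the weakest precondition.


Working backward. After the program, the postcondition c + 2*n - 6 ≠ -5 must hold; in canonical form it is c + 2*n ≠ 1.
Then branch requires ((c ≤ 2 → 3*n ≠ 2*c - 9) → 3*c + 2*n ≠ -8) ∧ ((¬(c ≤ 2 → 3*n ≠ 2*c - 9)) → (n ≥ 17 ∧ c + 2*n ≠ 1)); else branch requires 3*n ≠ 1.
Before the if: ((2*n ≥ c - 3 ∨ 2*n ≤ 5) → (((c ≤ 2 → 3*n ≠ 2*c - 9) → 3*c + 2*n ≠ -8) ∧ ((¬(c ≤ 2 → 3*n ≠ 2*c - 9)) → (n ≥ 17 ∧ c + 2*n ≠ 1)))) ∧ ((¬(2*n ≥ c - 3 ∨ 2*n ≤ 5)) → 3*n ≠ 1)
Before c := 3*n + 2*c: ((2*c + n ≤ 3 ∨ 2*n ≤ 5) → (((2*c + 3*n ≤ 2 → 4*c + 3*n ≠ 9) → 6*c + 11*n ≠ -8) ∧ ((¬(2*c + 3*n ≤ 2 → 4*c + 3*n ≠ 9)) → (n ≥ 17 ∧ 2*c + 5*n ≠ 1)))) ∧ ((¬(2*c + n ≤ 3 ∨ 2*n ≤ 5)) → 3*n ≠ 1)
Then branch requires ∀n_1. ((3*c > -11 ∨ n_1 = 2*c - 2) ∧ ((2*c + n_1 ≤ 3 ∨ 2*n_1 ≤ 5) → (((2*c + 3*n_1 ≤ 2 → 4*c + 3*n_1 ≠ 9) → 6*c + 11*n_1 ≠ -8) ∧ ((¬(2*c + 3*n_1 ≤ 2 → 4*c + 3*n_1 ≠ 9)) → (n_1 ≥ 17 ∧ 2*c + 5*n_1 ≠ 1)))) ∧ ((¬(2*c + n_1 ≤ 3 ∨ 2*n_1 ≤ 5)) → 3*n_1 ≠ 1)); else branch requires ((2*c + n ≤ 11 ∨ 2*n ≤ 21) → (((2*c + 3*n ≤ 26 → 4*c + 3*n ≠ 33) → 6*c + 11*n ≠ 80) ∧ ((¬(2*c + 3*n ≤ 26 → 4*c + 3*n ≠ 33)) → (n ≥ 25 ∧ 2*c + 5*n ≠ 41)))) ∧ ((¬(2*c + n ≤ 11 ∨ 2*n ≤ 21)) → 3*n ≠ 25).
Before the if: ∀n_1. ((3*c > -11 ∨ n_1 = 2*c - 2) ∧ ((2*c + n_1 ≤ 3 ∨ 2*n_1 ≤ 5) → (((2*c + 3*n_1 ≤ 2 → 4*c + 3*n_1 ≠ 9) → 6*c + 11*n_1 ≠ -8) ∧ ((¬(2*c + 3*n_1 ≤ 2 → 4*c + 3*n_1 ≠ 9)) → (n_1 ≥ 17 ∧ 2*c + 5*n_1 ≠ 1)))) ∧ ((¬(2*c + n_1 ≤ 3 ∨ 2*n_1 ≤ 5)) → 3*n_1 ≠ 1))
Answer: WP = ∀n_1. ((3*c > -11 ∨ n_1 = 2*c - 2) ∧ ((2*c + n_1 ≤ 3 ∨ 2*n_1 ≤ 5) → (((2*c + 3*n_1 ≤ 2 → 4*c + 3*n_1 ≠ 9) → 6*c + 11*n_1 ≠ -8) ∧ ((¬(2*c + 3*n_1 ≤ 2 → 4*c + 3*n_1 ≠ 9)) → (n_1 ≥ 17 ∧ 2*c + 5*n_1 ≠ 1)))) ∧ ((¬(2*c + n_1 ≤ 3 ∨ 2*n_1 ≤ 5)) → 3*n_1 ≠ 1))


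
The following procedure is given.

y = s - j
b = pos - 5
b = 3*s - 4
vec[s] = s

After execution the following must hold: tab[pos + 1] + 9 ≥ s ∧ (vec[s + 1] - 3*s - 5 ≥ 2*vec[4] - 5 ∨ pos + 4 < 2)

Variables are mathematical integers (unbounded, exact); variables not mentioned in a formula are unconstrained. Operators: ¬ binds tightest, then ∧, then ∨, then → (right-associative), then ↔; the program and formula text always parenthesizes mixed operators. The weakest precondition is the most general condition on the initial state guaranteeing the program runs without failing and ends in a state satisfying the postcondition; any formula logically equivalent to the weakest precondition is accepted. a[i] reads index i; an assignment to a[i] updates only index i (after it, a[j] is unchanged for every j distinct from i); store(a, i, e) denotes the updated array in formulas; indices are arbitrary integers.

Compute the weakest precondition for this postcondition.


Working backward. After the program, the postcondition tab[pos + 1] + 9 ≥ s ∧ (vec[s + 1] - 3*s - 5 ≥ 2*vec[4] - 5 ∨ pos + 4 < 2) must hold; in canonical form it is tab[pos + 1] ≥ s - 9 ∧ (vec[s + 1] ≥ 2*vec[4] + 3*s ∨ pos < -2).
Before vec[s] := s: tab[pos + 1] ≥ s - 9 ∧ (store(vec, s, s)[s + 1] ≥ 2*store(vec, s, s)[4] + 3*s ∨ pos < -2)
Before b := 3*s - 4: tab[pos + 1] ≥ s - 9 ∧ (store(vec, s, s)[s + 1] ≥ 2*store(vec, s, s)[4] + 3*s ∨ pos < -2)
Before b := pos - 5: tab[pos + 1] ≥ s - 9 ∧ (store(vec, s, s)[s + 1] ≥ 2*store(vec, s, s)[4] + 3*s ∨ pos < -2)
Before y := s - j: tab[pos + 1] ≥ s - 9 ∧ (store(vec, s, s)[s + 1] ≥ 2*store(vec, s, s)[4] + 3*s ∨ pos < -2)
Answer: WP = tab[pos + 1] ≥ s - 9 ∧ (store(vec, s, s)[s + 1] ≥ 2*store(vec, s, s)[4] + 3*s ∨ pos < -2)


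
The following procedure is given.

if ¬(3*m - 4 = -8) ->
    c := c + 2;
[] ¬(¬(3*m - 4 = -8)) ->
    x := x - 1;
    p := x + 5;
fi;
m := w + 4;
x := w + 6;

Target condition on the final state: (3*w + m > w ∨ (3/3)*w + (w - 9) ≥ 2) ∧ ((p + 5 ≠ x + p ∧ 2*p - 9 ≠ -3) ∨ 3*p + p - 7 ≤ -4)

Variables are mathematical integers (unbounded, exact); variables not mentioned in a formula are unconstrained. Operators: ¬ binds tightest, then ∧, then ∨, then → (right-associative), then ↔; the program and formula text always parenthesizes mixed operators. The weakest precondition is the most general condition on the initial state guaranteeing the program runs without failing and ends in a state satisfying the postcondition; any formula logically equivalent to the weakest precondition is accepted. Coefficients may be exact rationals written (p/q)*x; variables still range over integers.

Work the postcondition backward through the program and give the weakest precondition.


Working backward. After the program, the postcondition (3*w + m > w ∨ (3/3)*w + (w - 9) ≥ 2) ∧ ((p + 5 ≠ x + p ∧ 2*p - 9 ≠ -3) ∨ 3*p + p - 7 ≤ -4) must hold; in canonical form it is (m + 2*w > 0 ∨ 2*w ≥ 11) ∧ ((x ≠ 5 ∧ 2*p ≠ 6) ∨ 4*p ≤ 3).
Before x := w + 6: (m + 2*w > 0 ∨ 2*w ≥ 11) ∧ ((w ≠ -1 ∧ 2*p ≠ 6) ∨ 4*p ≤ 3)
Before m := w + 4: (3*w > -4 ∨ 2*w ≥ 11) ∧ ((w ≠ -1 ∧ 2*p ≠ 6) ∨ 4*p ≤ 3)
Then branch requires (3*w > -4 ∨ 2*w ≥ 11) ∧ ((w ≠ -1 ∧ 2*p ≠ 6) ∨ 4*p ≤ 3); else branch requires (3*w > -4 ∨ 2*w ≥ 11) ∧ ((w ≠ -1 ∧ 2*x ≠ -2) ∨ 4*x ≤ -13).
Before the if: ((¬(3*m = -4)) → ((3*w > -4 ∨ 2*w ≥ 11) ∧ ((w ≠ -1 ∧ 2*p ≠ 6) ∨ 4*p ≤ 3))) ∧ (3*m = -4 → ((3*w > -4 ∨ 2*w ≥ 11) ∧ ((w ≠ -1 ∧ 2*x ≠ -2) ∨ 4*x ≤ -13)))
Answer: WP = ((¬(3*m = -4)) → ((3*w > -4 ∨ 2*w ≥ 11) ∧ ((w ≠ -1 ∧ 2*p ≠ 6) ∨ 4*p ≤ 3))) ∧ (3*m = -4 → ((3*w > -4 ∨ 2*w ≥ 11) ∧ ((w ≠ -1 ∧ 2*x ≠ -2) ∨ 4*x ≤ -13)))


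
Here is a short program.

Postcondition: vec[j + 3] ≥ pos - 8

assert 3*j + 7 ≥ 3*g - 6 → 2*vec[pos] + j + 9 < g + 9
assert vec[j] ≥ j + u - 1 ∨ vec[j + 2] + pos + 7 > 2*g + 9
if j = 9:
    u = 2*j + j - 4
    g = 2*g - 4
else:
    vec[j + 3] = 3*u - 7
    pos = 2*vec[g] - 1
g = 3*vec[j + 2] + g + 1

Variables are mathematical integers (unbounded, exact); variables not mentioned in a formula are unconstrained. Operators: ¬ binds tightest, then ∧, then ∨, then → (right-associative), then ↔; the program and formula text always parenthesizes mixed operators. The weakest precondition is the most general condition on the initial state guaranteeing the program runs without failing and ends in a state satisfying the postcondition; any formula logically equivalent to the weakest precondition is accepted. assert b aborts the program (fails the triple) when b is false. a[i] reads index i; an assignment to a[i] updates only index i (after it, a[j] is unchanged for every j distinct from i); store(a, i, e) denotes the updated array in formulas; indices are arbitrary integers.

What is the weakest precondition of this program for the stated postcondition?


Working backward. After the program, vec[j + 3] ≥ pos - 8 must hold.
Before g := 3*vec[j + 2] + g + 1: vec[j + 3] ≥ pos - 8
Then branch requires vec[j + 3] ≥ pos - 8; else branch requires store(vec, j + 3, 3*u - 7)[j + 3] ≥ 2*store(vec, j + 3, 3*u - 7)[g] - 9.
Before the if: (j = 9 → vec[j + 3] ≥ pos - 8) ∧ ((¬(j = 9)) → store(vec, j + 3, 3*u - 7)[j + 3] ≥ 2*store(vec, j + 3, 3*u - 7)[g] - 9)
Before assert vec[j] ≥ j + u - 1 ∨ vec[j + 2] + pos + 7 > 2*g + 9: (vec[j] ≥ j + u - 1 ∨ vec[j + 2] + pos > 2*g + 2) ∧ (j = 9 → vec[j + 3] ≥ pos - 8) ∧ ((¬(j = 9)) → store(vec, j + 3, 3*u - 7)[j + 3] ≥ 2*store(vec, j + 3, 3*u - 7)[g] - 9)
Before assert 3*j + 7 ≥ 3*g - 6 → 2*vec[pos] + j + 9 < g + 9: (3*j ≥ 3*g - 13 → 2*vec[pos] + j < g) ∧ (vec[j] ≥ j + u - 1 ∨ vec[j + 2] + pos > 2*g + 2) ∧ (j = 9 → vec[j + 3] ≥ pos - 8) ∧ ((¬(j = 9)) → store(vec, j + 3, 3*u - 7)[j + 3] ≥ 2*store(vec, j + 3, 3*u - 7)[g] - 9)
Answer: WP = (3*j ≥ 3*g - 13 → 2*vec[pos] + j < g) ∧ (vec[j] ≥ j + u - 1 ∨ vec[j + 2] + pos > 2*g + 2) ∧ (j = 9 → vec[j + 3] ≥ pos - 8) ∧ ((¬(j = 9)) → store(vec, j + 3, 3*u - 7)[j + 3] ≥ 2*store(vec, j + 3, 3*u - 7)[g] - 9)


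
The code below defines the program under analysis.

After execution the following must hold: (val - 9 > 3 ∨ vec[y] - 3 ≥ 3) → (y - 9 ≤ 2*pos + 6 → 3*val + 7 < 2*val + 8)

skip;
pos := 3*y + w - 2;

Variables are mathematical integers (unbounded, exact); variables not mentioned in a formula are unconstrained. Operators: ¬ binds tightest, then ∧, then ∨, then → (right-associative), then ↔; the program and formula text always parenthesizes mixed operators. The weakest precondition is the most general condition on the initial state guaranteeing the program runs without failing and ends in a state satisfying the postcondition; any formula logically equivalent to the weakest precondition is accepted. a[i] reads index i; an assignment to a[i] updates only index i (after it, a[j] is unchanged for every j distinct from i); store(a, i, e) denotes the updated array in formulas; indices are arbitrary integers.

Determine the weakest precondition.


Working backward. After the program, the postcondition (val - 9 > 3 ∨ vec[y] - 3 ≥ 3) → (y - 9 ≤ 2*pos + 6 → 3*val + 7 < 2*val + 8) must hold; in canonical form it is (val > 12 ∨ vec[y] ≥ 6) → (y ≤ 2*pos + 15 → val < 1).
Before pos := 3*y + w - 2: (val > 12 ∨ vec[y] ≥ 6) → (2*w + 5*y ≥ -11 → val < 1)
Before skip: (val > 12 ∨ vec[y] ≥ 6) → (2*w + 5*y ≥ -11 → val < 1)
Answer: WP = (val > 12 ∨ vec[y] ≥ 6) → (2*w + 5*y ≥ -11 → val < 1)


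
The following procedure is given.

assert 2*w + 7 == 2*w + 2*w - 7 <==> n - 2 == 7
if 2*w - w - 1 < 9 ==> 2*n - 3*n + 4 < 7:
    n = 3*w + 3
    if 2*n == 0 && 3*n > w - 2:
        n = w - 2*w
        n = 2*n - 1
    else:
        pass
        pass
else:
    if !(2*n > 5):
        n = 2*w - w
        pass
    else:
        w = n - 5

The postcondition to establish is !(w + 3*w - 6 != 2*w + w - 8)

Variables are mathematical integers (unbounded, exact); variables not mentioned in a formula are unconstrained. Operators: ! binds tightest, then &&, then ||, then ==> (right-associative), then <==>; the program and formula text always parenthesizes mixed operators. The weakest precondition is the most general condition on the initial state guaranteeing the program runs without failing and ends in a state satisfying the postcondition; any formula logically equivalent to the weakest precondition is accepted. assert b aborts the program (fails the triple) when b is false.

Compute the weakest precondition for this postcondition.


Working backward. After the program, the postcondition !(w + 3*w - 6 != 2*w + w - 8) must hold; in canonical form it is !(w != -2).
Then branch requires ((6*w == -6 && 8*w > -11) ==> (!(w != -2))) && ((!(6*w == -6 && 8*w > -11)) ==> (!(w != -2))); else branch requires ((!(2*n > 5)) ==> (!(w != -2))) && (2*n > 5 ==> (!(n != 3))).
Before the if: ((w < 10 ==> n > -3) ==> (((6*w == -6 && 8*w > -11) ==> (!(w != -2))) && ((!(6*w == -6 && 8*w > -11)) ==> (!(w != -2))))) && ((!(w < 10 ==> n > -3)) ==> (((!(2*n > 5)) ==> (!(w != -2))) && (2*n > 5 ==> (!(n != 3)))))
Before assert 2*w + 7 == 2*w + 2*w - 7 <==> n - 2 == 7: (2*w == 14 <==> n == 9) && ((w < 10 ==> n > -3) ==> (((6*w == -6 && 8*w > -11) ==> (!(w != -2))) && ((!(6*w == -6 && 8*w > -11)) ==> (!(w != -2))))) && ((!(w < 10 ==> n > -3)) ==> (((!(2*n > 5)) ==> (!(w != -2))) && (2*n > 5 ==> (!(n != 3)))))
Answer: WP = (2*w == 14 <==> n == 9) && ((w < 10 ==> n > -3) ==> (((6*w == -6 && 8*w > -11) ==> (!(w != -2))) && ((!(6*w == -6 && 8*w > -11)) ==> (!(w != -2))))) && ((!(w < 10 ==> n > -3)) ==> (((!(2*n > 5)) ==> (!(w != -2))) && (2*n > 5 ==> (!(n != 3)))))


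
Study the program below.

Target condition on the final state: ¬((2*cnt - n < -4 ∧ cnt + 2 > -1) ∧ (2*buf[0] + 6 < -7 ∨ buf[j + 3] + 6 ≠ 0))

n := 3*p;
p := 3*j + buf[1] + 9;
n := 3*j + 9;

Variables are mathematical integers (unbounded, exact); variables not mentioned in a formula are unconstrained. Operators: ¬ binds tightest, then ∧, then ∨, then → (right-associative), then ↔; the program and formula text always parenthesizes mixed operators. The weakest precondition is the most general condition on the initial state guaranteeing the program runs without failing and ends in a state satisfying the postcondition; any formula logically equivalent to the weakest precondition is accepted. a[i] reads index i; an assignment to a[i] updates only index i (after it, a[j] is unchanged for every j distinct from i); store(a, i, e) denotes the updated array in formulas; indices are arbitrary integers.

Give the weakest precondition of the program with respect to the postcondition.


Working backward. After the program, the postcondition ¬((2*cnt - n < -4 ∧ cnt + 2 > -1) ∧ (2*buf[0] + 6 < -7 ∨ buf[j + 3] + 6 ≠ 0)) must hold; in canonical form it is ¬(2*cnt < n - 4 ∧ cnt > -3 ∧ (2*buf[0] < -13 ∨ buf[j + 3] ≠ -6)).
Before n := 3*j + 9: ¬(2*cnt < 3*j + 5 ∧ cnt > -3 ∧ (2*buf[0] < -13 ∨ buf[j + 3] ≠ -6))
Before p := 3*j + buf[1] + 9: ¬(2*cnt < 3*j + 5 ∧ cnt > -3 ∧ (2*buf[0] < -13 ∨ buf[j + 3] ≠ -6))
Before n := 3*p: ¬(2*cnt < 3*j + 5 ∧ cnt > -3 ∧ (2*buf[0] < -13 ∨ buf[j + 3] ≠ -6))
Answer: WP = ¬(2*cnt < 3*j + 5 ∧ cnt > -3 ∧ (2*buf[0] < -13 ∨ buf[j + 3] ≠ -6))


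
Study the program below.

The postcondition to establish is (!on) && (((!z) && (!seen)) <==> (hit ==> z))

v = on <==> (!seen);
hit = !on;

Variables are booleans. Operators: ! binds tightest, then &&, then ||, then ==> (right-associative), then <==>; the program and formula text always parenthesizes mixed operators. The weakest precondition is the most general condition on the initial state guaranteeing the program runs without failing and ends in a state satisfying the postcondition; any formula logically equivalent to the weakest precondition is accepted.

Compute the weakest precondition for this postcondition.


Working backward. After the program, (!on) && (((!z) && (!seen)) <==> (hit ==> z)) must hold.
Before hit := !on: (!on) && (((!z) && (!seen)) <==> ((!on) ==> z))
Before v := on <==> (!seen): (!on) && (((!z) && (!seen)) <==> ((!on) ==> z))
Answer: WP = (!on) && (((!z) && (!seen)) <==> ((!on) ==> z))


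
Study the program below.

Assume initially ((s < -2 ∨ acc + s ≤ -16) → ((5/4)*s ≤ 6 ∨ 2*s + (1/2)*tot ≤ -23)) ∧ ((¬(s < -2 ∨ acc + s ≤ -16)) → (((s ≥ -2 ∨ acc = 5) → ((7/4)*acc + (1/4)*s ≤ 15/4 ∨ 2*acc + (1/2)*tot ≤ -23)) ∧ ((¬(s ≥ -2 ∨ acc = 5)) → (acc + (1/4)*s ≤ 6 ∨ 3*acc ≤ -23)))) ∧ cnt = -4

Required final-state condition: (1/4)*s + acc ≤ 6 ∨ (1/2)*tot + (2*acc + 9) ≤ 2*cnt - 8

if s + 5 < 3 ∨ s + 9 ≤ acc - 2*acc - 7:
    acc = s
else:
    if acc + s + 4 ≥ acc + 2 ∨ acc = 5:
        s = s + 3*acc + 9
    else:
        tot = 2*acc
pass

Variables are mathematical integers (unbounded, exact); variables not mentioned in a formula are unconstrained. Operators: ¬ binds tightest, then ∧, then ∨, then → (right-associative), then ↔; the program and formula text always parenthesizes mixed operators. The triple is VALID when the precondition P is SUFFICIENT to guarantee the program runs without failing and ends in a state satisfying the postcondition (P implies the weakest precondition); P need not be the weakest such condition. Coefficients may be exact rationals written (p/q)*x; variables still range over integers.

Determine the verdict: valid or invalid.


Working backward. After the program, the postcondition (1/4)*s + acc ≤ 6 ∨ (1/2)*tot + (2*acc + 9) ≤ 2*cnt - 8 must hold; in canonical form it is acc + (1/4)*s ≤ 6 ∨ 2*acc + (1/2)*tot ≤ 2*cnt - 17.
Before skip: acc + (1/4)*s ≤ 6 ∨ 2*acc + (1/2)*tot ≤ 2*cnt - 17
Then branch requires (5/4)*s ≤ 6 ∨ 2*s + (1/2)*tot ≤ 2*cnt - 17; else branch requires ((s ≥ -2 ∨ acc = 5) → ((7/4)*acc + (1/4)*s ≤ 15/4 ∨ 2*acc + (1/2)*tot ≤ 2*cnt - 17)) ∧ ((¬(s ≥ -2 ∨ acc = 5)) → (acc + (1/4)*s ≤ 6 ∨ 3*acc ≤ 2*cnt - 17)).
Before the if: ((s < -2 ∨ acc + s ≤ -16) → ((5/4)*s ≤ 6 ∨ 2*s + (1/2)*tot ≤ 2*cnt - 17)) ∧ ((¬(s < -2 ∨ acc + s ≤ -16)) → (((s ≥ -2 ∨ acc = 5) → ((7/4)*acc + (1/4)*s ≤ 15/4 ∨ 2*acc + (1/2)*tot ≤ 2*cnt - 17)) ∧ ((¬(s ≥ -2 ∨ acc = 5)) → (acc + (1/4)*s ≤ 6 ∨ 3*acc ≤ 2*cnt - 17))))
The weakest precondition is ((s < -2 ∨ acc + s ≤ -16) → ((5/4)*s ≤ 6 ∨ 2*s + (1/2)*tot ≤ 2*cnt - 17)) ∧ ((¬(s < -2 ∨ acc + s ≤ -16)) → (((s ≥ -2 ∨ acc = 5) → ((7/4)*acc + (1/4)*s ≤ 15/4 ∨ 2*acc + (1/2)*tot ≤ 2*cnt - 17)) ∧ ((¬(s ≥ -2 ∨ acc = 5)) → (acc + (1/4)*s ≤ 6 ∨ 3*acc ≤ 2*cnt - 17)))).
Check whether ((s < -2 ∨ acc + s ≤ -16) → ((5/4)*s ≤ 6 ∨ 2*s + (1/2)*tot ≤ -23)) ∧ ((¬(s < -2 ∨ acc + s ≤ -16)) → (((s ≥ -2 ∨ acc = 5) → ((7/4)*acc + (1/4)*s ≤ 15/4 ∨ 2*acc + (1/2)*tot ≤ -23)) ∧ ((¬(s ≥ -2 ∨ acc = 5)) → (acc + (1/4)*s ≤ 6 ∨ 3*acc ≤ -23)))) ∧ cnt = -4 implies it.
Countermodel: at the initial state acc = 5, cnt = -4, s = 6, tot = -69, the precondition holds but the weakest precondition fails.
Answer: invalid


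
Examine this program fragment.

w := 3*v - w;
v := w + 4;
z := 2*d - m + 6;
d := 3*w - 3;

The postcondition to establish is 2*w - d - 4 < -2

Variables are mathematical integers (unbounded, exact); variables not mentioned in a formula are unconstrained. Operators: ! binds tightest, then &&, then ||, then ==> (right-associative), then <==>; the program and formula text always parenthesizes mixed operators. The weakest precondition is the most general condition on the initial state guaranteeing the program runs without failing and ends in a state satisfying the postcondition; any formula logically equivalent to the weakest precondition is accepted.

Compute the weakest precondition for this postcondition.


Working backward. After the program, the postcondition 2*w - d - 4 < -2 must hold; in canonical form it is 2*w < d + 2.
Before d := 3*w - 3: w > 1
Before z := 2*d - m + 6: w > 1
Before v := w + 4: w > 1
Before w := 3*v - w: 3*v > w + 1
Answer: WP = 3*v > w + 1


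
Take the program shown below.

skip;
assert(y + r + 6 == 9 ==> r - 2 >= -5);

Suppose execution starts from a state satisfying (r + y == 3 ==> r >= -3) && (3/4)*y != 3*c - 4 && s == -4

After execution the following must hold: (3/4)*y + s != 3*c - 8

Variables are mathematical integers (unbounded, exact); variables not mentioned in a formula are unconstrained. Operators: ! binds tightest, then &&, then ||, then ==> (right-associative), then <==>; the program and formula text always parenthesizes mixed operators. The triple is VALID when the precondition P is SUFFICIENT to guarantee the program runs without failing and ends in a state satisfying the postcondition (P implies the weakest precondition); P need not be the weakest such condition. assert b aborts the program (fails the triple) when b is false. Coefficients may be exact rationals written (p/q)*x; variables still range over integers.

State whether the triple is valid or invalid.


Working backward. After the program, the postcondition (3/4)*y + s != 3*c - 8 must hold; in canonical form it is s + (3/4)*y != 3*c - 8.
Before assert y + r + 6 == 9 ==> r - 2 >= -5: (r + y == 3 ==> r >= -3) && s + (3/4)*y != 3*c - 8
Before skip: (r + y == 3 ==> r >= -3) && s + (3/4)*y != 3*c - 8
The weakest precondition is (r + y == 3 ==> r >= -3) && s + (3/4)*y != 3*c - 8.
Check whether (r + y == 3 ==> r >= -3) && (3/4)*y != 3*c - 4 && s == -4 implies it.
Every state satisfying the precondition satisfies the weakest precondition: the implication holds.
Answer: valid


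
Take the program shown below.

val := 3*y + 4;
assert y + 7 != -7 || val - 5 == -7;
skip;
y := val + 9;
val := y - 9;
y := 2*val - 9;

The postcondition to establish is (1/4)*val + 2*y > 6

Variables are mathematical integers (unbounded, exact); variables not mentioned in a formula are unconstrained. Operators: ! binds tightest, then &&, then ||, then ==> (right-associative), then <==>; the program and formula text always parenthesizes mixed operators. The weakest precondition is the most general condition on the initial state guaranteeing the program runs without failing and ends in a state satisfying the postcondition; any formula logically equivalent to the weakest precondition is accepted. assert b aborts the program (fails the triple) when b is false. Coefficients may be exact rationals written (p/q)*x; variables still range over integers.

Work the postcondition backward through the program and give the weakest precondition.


Working backward. After the program, (1/4)*val + 2*y > 6 must hold.
Before y := 2*val - 9: (17/4)*val > 24
Before val := y - 9: (17/4)*y > 249/4
Before y := val + 9: (17/4)*val > 24
Before skip: (17/4)*val > 24
Before assert y + 7 != -7 || val - 5 == -7: (y != -14 || val == -2) && (17/4)*val > 24
Before val := 3*y + 4: (y != -14 || 3*y == -6) && (51/4)*y > 7
Answer: WP = (y != -14 || 3*y == -6) && (51/4)*y > 7


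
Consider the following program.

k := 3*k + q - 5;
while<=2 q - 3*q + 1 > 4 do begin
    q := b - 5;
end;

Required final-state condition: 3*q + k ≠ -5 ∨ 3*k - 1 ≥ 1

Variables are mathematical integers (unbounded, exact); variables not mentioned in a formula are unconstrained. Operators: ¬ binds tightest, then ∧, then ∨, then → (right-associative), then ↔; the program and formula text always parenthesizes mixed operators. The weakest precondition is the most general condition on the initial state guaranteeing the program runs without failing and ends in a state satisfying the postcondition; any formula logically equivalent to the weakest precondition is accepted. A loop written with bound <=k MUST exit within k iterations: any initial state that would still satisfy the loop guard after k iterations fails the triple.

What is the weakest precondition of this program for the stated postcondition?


Working backward. After the program, the postcondition 3*q + k ≠ -5 ∨ 3*k - 1 ≥ 1 must hold; in canonical form it is k + 3*q ≠ -5 ∨ 3*k ≥ 2.
Before the loop (bound <=2), unroll the exhaustion recursion (WP_0 = exit-now case; WP_j = one more guarded iteration, up to j = 2):
  WP_0: (¬(2*q < -3)) ∧ (k + 3*q ≠ -5 ∨ 3*k ≥ 2)
  WP_1: (2*q < -3 → ((¬(2*b < 7)) ∧ (3*b + k ≠ 10 ∨ 3*k ≥ 2))) ∧ ((¬(2*q < -3)) → (k + 3*q ≠ -5 ∨ 3*k ≥ 2))
  WP_2: (2*q < -3 → ((2*b < 7 → ((¬(2*b < 7)) ∧ (3*b + k ≠ 10 ∨ 3*k ≥ 2))) ∧ ((¬(2*b < 7)) → (3*b + k ≠ 10 ∨ 3*k ≥ 2)))) ∧ ((¬(2*q < -3)) → (k + 3*q ≠ -5 ∨ 3*k ≥ 2))
So before the loop: (2*q < -3 → ((2*b < 7 → ((¬(2*b < 7)) ∧ (3*b + k ≠ 10 ∨ 3*k ≥ 2))) ∧ ((¬(2*b < 7)) → (3*b + k ≠ 10 ∨ 3*k ≥ 2)))) ∧ ((¬(2*q < -3)) → (k + 3*q ≠ -5 ∨ 3*k ≥ 2))
Before k := 3*k + q - 5: (2*q < -3 → ((2*b < 7 → ((¬(2*b < 7)) ∧ (3*b + 3*k + q ≠ 15 ∨ 9*k + 3*q ≥ 17))) ∧ ((¬(2*b < 7)) → (3*b + 3*k + q ≠ 15 ∨ 9*k + 3*q ≥ 17)))) ∧ ((¬(2*q < -3)) → (3*k + 4*q ≠ 0 ∨ 9*k + 3*q ≥ 17))
Answer: WP = (2*q < -3 → ((2*b < 7 → ((¬(2*b < 7)) ∧ (3*b + 3*k + q ≠ 15 ∨ 9*k + 3*q ≥ 17))) ∧ ((¬(2*b < 7)) → (3*b + 3*k + q ≠ 15 ∨ 9*k + 3*q ≥ 17)))) ∧ ((¬(2*q < -3)) → (3*k + 4*q ≠ 0 ∨ 9*k + 3*q ≥ 17))


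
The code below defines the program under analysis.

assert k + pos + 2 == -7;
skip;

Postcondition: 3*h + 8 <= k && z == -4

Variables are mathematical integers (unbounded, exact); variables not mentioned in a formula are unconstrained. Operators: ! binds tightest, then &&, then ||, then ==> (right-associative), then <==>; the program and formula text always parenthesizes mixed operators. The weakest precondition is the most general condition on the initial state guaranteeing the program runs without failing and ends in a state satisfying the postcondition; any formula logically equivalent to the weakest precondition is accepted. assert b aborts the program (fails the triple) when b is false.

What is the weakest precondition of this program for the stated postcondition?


Working backward. After the program, the postcondition 3*h + 8 <= k && z == -4 must hold; in canonical form it is 3*h <= k - 8 && z == -4.
Before skip: 3*h <= k - 8 && z == -4
Before assert k + pos + 2 == -7: k + pos == -9 && 3*h <= k - 8 && z == -4
Answer: WP = k + pos == -9 && 3*h <= k - 8 && z == -4


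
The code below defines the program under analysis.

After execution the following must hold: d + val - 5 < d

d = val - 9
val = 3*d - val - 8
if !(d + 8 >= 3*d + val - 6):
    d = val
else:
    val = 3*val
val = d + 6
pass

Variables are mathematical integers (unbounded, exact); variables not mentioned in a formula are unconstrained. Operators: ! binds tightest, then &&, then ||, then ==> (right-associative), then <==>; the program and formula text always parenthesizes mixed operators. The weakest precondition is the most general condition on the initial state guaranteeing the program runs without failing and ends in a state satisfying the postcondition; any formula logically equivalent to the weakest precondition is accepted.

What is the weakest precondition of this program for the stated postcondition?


Working backward. After the program, the postcondition d + val - 5 < d must hold; in canonical form it is val < 5.
Before skip: val < 5
Before val := d + 6: d < -1
Then branch requires val < -1; else branch requires d < -1.
Before the if: ((!(2*d + val <= 14)) ==> val < -1) && (2*d + val <= 14 ==> d < -1)
Before val := 3*d - val - 8: ((!(5*d <= val + 22)) ==> 3*d < val + 7) && (5*d <= val + 22 ==> d < -1)
Before d := val - 9: ((!(4*val <= 67)) ==> 2*val < 34) && (4*val <= 67 ==> val < 8)
Answer: WP = ((!(4*val <= 67)) ==> 2*val < 34) && (4*val <= 67 ==> val < 8)


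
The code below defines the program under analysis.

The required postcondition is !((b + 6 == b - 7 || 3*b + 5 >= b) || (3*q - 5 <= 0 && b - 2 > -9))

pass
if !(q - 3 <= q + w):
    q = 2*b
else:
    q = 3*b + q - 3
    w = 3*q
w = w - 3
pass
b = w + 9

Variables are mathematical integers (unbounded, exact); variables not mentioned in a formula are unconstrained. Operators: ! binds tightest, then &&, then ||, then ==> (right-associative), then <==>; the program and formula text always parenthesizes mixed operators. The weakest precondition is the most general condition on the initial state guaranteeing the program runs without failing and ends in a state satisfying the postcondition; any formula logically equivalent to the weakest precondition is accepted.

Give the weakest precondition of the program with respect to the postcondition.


Working backward. After the program, the postcondition !((b + 6 == b - 7 || 3*b + 5 >= b) || (3*q - 5 <= 0 && b - 2 > -9)) must hold; in canonical form it is !(2*b >= -5 || (3*q <= 5 && b > -7)).
Before b := w + 9: !(2*w >= -23 || (3*q <= 5 && w > -16))
Before skip: !(2*w >= -23 || (3*q <= 5 && w > -16))
Before w := w - 3: !(2*w >= -17 || (3*q <= 5 && w > -13))
Then branch requires !(2*w >= -17 || (6*b <= 5 && w > -13)); else branch requires !(18*b + 6*q >= 1 || (9*b + 3*q <= 14 && 9*b + 3*q > -4)).
Before the if: ((!(w >= -3)) ==> (!(2*w >= -17 || (6*b <= 5 && w > -13)))) && (w >= -3 ==> (!(18*b + 6*q >= 1 || (9*b + 3*q <= 14 && 9*b + 3*q > -4))))
Before skip: ((!(w >= -3)) ==> (!(2*w >= -17 || (6*b <= 5 && w > -13)))) && (w >= -3 ==> (!(18*b + 6*q >= 1 || (9*b + 3*q <= 14 && 9*b + 3*q > -4))))
Answer: WP = ((!(w >= -3)) ==> (!(2*w >= -17 || (6*b <= 5 && w > -13)))) && (w >= -3 ==> (!(18*b + 6*q >= 1 || (9*b + 3*q <= 14 && 9*b + 3*q > -4))))


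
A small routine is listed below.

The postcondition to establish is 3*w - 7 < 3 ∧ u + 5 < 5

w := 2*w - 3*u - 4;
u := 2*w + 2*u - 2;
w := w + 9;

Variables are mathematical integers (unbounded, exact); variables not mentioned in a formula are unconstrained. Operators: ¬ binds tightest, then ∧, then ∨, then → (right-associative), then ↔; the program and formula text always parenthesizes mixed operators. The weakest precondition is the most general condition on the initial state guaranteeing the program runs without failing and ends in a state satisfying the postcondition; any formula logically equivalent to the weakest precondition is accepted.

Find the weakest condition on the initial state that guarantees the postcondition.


Working backward. After the program, the postcondition 3*w - 7 < 3 ∧ u + 5 < 5 must hold; in canonical form it is 3*w < 10 ∧ u < 0.
Before w := w + 9: 3*w < -17 ∧ u < 0
Before u := 2*w + 2*u - 2: 3*w < -17 ∧ 2*u + 2*w < 2
Before w := 2*w - 3*u - 4: 6*w < 9*u - 5 ∧ 4*w < 4*u + 10
Answer: WP = 6*w < 9*u - 5 ∧ 4*w < 4*u + 10


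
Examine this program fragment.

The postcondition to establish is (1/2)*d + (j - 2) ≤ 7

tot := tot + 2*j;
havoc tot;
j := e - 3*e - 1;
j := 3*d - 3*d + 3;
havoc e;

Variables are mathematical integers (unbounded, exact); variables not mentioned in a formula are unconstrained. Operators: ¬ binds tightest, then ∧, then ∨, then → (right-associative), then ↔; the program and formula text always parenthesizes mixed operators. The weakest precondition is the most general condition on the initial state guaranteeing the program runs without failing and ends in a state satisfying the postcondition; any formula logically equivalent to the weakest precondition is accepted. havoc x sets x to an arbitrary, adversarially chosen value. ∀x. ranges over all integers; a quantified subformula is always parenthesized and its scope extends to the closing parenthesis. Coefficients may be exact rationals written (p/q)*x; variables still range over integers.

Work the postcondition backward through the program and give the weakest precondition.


Working backward. After the program, the postcondition (1/2)*d + (j - 2) ≤ 7 must hold; in canonical form it is (1/2)*d + j ≤ 9.
Before havoc e: (1/2)*d + j ≤ 9
Before j := 3*d - 3*d + 3: (1/2)*d ≤ 6
Before j := e - 3*e - 1: (1/2)*d ≤ 6
Before havoc tot: (1/2)*d ≤ 6
Before tot := tot + 2*j: (1/2)*d ≤ 6
Answer: WP = (1/2)*d ≤ 6
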